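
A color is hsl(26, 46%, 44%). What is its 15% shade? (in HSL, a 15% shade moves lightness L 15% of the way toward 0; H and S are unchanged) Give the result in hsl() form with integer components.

hsl(26, 46%, 37%)

L moves 15% from 44 toward 0: 44 − 6.6 = 37.4 → 37.
H and S are unchanged.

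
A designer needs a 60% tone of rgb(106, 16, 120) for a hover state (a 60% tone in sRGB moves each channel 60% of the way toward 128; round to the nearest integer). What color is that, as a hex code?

#77537D

A 60% tone moves each channel 60% toward 128:
  R: 106 + 0.6×(128−106) = 106 + 13.2 = 119.2 → 119
  G: 16 + 67.2 = 83.2 → 83
  B: 120 + 0.6×(128−120) = 120 + 4.8 = 124.8 → 125
rgb(119, 83, 125) = #77537D.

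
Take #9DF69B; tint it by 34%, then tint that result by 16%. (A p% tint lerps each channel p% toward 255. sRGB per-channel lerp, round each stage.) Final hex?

#C8FAC8

#9DF69B is rgb(157, 246, 155).
Lerp each channel 34% toward 255:
  R: 157 + 33.32 = 190.32 → 190
  G: 246 + 0.34×(255−246) = 246 + 3.06 = 249.06 → 249
  B: 155 + 0.34×(255−155) = 155 + 34 = 189 → 189
After the tint: rgb(190, 249, 189) = #BEF9BD.
Per channel, c → c + 0.16(255 − c):
  R: 190 + 10.4 = 200.4 → 200
  G: 249 + 0.16×(255−249) = 249 + 0.96 = 249.96 → 250
  B: 189 + 0.16×(255−189) = 189 + 10.56 = 199.56 → 200
rgb(200, 250, 200) = #C8FAC8.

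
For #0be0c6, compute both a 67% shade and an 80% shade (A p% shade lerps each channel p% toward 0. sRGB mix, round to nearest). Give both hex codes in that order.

#0be0c6 is rgb(11, 224, 198).
67% shade:
  R: 11 + 0.67×(0−11) = 11 − 7.37 = 3.63 → 4
  G: 224 + 0.67×(0−224) = 224 − 150.08 = 73.92 → 74
  B: 198 − 132.66 = 65.34 → 65
  → #044a41
80% shade:
  R: 11 − 8.8 = 2.2 → 2
  G: 224 + 0.8×(0−224) = 224 − 179.2 = 44.8 → 45
  B: 198 + 0.8×(0−198) = 198 − 158.4 = 39.6 → 40
  → #022d28

#044a41, #022d28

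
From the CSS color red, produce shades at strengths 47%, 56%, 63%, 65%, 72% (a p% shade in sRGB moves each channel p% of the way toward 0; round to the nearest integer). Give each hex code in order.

CSS red is rgb(255, 0, 0).
47%: (255 − 119.85 = 135.15→135, 0→0, 0→0) → #870000
56%: (255 − 142.8 = 112.2→112, 0→0, 0→0) → #700000
63%: (255 − 160.65 = 94.35→94, 0→0, 0→0) → #5e0000
65%: (255 − 165.75 = 89.25→89, 0→0, 0→0) → #590000
72%: (255 − 183.6 = 71.4→71, 0→0, 0→0) → #470000

#870000, #700000, #5e0000, #590000, #470000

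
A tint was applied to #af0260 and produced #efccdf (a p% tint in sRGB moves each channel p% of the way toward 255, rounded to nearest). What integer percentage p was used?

#af0260 is rgb(175, 2, 96); #efccdf is rgb(239, 204, 223).
On the G channel (widest range): 204 ≈ 2 + (p/100)(255 − 2), so p ≈ 100×(204 − 2)/(255 − 2) = 20200/253 = 79.84.
p = 80 reproduces all three channels after rounding.

80%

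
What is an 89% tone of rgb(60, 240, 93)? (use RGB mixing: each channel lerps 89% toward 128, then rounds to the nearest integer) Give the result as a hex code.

#798c7c

Lerp each channel 89% toward 128:
  R: 60 + 60.52 = 120.52 → 121
  G: 240 − 99.68 = 140.32 → 140
  B: 93 + 31.15 = 124.15 → 124
rgb(121, 140, 124) = #798c7c.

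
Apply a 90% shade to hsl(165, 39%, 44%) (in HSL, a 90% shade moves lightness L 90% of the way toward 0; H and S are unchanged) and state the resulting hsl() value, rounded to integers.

hsl(165, 39%, 4%)

L moves 90% from 44 toward 0: 44 − 39.6 = 4.4 → 4.
H and S are unchanged.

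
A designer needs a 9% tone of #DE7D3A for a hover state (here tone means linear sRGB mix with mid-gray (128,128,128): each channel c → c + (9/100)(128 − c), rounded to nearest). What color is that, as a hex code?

#DE7D3A is rgb(222, 125, 58).
Lerp each channel 9% toward 128:
  R: 222 + 0.09×(128−222) = 222 − 8.46 = 213.54 → 214
  G: 125 + 0.09×(128−125) = 125 + 0.27 = 125.27 → 125
  B: 58 + 6.3 = 64.3 → 64
rgb(214, 125, 64) = #D67D40.

#D67D40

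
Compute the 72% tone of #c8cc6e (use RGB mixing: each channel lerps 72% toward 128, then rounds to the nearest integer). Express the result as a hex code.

#94957b

#c8cc6e is rgb(200, 204, 110).
Per channel, c → c + 0.72(128 − c):
  R: 200 + 0.72×(128−200) = 200 − 51.84 = 148.16 → 148
  G: 204 + 0.72×(128−204) = 204 − 54.72 = 149.28 → 149
  B: 110 + 0.72×(128−110) = 110 + 12.96 = 122.96 → 123
rgb(148, 149, 123) = #94957b.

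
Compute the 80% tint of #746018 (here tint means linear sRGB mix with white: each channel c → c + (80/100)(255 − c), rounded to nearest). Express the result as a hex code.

#E3DFD1

#746018 is rgb(116, 96, 24).
An 80% tint moves each channel 80% toward 255:
  R: 116 + 111.2 = 227.2 → 227
  G: 96 + 0.8×(255−96) = 96 + 127.2 = 223.2 → 223
  B: 24 + 0.8×(255−24) = 24 + 184.8 = 208.8 → 209
rgb(227, 223, 209) = #E3DFD1.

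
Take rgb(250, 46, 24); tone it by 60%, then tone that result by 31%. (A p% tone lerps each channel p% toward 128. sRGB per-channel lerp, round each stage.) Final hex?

#A26963

Lerp each channel 60% toward 128:
  R: 250 + 0.6×(128−250) = 250 − 73.2 = 176.8 → 177
  G: 46 + 0.6×(128−46) = 46 + 49.2 = 95.2 → 95
  B: 24 + 0.6×(128−24) = 24 + 62.4 = 86.4 → 86
After the tone: rgb(177, 95, 86) = #B15F56.
Lerp each channel 31% toward 128:
  R: 177 + 0.31×(128−177) = 177 − 15.19 = 161.81 → 162
  G: 95 + 10.23 = 105.23 → 105
  B: 86 + 0.31×(128−86) = 86 + 13.02 = 99.02 → 99
rgb(162, 105, 99) = #A26963.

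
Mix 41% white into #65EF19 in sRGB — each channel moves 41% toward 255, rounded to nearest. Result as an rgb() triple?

#65EF19 is rgb(101, 239, 25).
Per channel, c → c + 0.41(255 − c):
  R: 101 + 63.14 = 164.14 → 164
  G: 239 + 0.41×(255−239) = 239 + 6.56 = 245.56 → 246
  B: 25 + 94.3 = 119.3 → 119

rgb(164, 246, 119)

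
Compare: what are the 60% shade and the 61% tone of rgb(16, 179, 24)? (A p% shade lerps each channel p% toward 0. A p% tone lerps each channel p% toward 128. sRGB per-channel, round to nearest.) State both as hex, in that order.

60% shade:
  R: 16 + 0.6×(0−16) = 16 − 9.6 = 6.4 → 6
  G: 179 − 107.4 = 71.6 → 72
  B: 24 + 0.6×(0−24) = 24 − 14.4 = 9.6 → 10
  → #06480A
61% tone:
  R: 16 + 68.32 = 84.32 → 84
  G: 179 + 0.61×(128−179) = 179 − 31.11 = 147.89 → 148
  B: 24 + 63.44 = 87.44 → 87
  → #549457

#06480A, #549457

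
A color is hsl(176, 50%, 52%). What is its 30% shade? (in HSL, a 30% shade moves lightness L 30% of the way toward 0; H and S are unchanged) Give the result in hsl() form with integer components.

L moves 30% from 52 toward 0: 52 − 15.6 = 36.4 → 36.
H and S are unchanged.

hsl(176, 50%, 36%)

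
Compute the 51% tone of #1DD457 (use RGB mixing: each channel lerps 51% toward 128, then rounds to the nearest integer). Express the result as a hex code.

#1DD457 is rgb(29, 212, 87).
A 51% tone moves each channel 51% toward 128:
  R: 29 + 0.51×(128−29) = 29 + 50.49 = 79.49 → 79
  G: 212 − 42.84 = 169.16 → 169
  B: 87 + 0.51×(128−87) = 87 + 20.91 = 107.91 → 108
rgb(79, 169, 108) = #4FA96C.

#4FA96C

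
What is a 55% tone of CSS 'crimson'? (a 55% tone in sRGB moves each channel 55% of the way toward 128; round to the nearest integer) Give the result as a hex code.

#A94F61

CSS crimson is rgb(220, 20, 60).
A 55% tone moves each channel 55% toward 128:
  R: 220 + 0.55×(128−220) = 220 − 50.6 = 169.4 → 169
  G: 20 + 59.4 = 79.4 → 79
  B: 60 + 37.4 = 97.4 → 97
rgb(169, 79, 97) = #A94F61.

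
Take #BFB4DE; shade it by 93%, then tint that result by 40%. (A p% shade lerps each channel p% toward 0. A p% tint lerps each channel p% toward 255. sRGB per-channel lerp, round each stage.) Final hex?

#6E6E70

#BFB4DE is rgb(191, 180, 222).
A 93% shade moves each channel 93% toward 0:
  R: 191 + 0.93×(0−191) = 191 − 177.63 = 13.37 → 13
  G: 180 + 0.93×(0−180) = 180 − 167.4 = 12.6 → 13
  B: 222 − 206.46 = 15.54 → 16
After the shade: rgb(13, 13, 16) = #0D0D10.
Lerp each channel 40% toward 255:
  R: 13 + 0.4×(255−13) = 13 + 96.8 = 109.8 → 110
  G: 13 + 0.4×(255−13) = 13 + 96.8 = 109.8 → 110
  B: 16 + 0.4×(255−16) = 16 + 95.6 = 111.6 → 112
rgb(110, 110, 112) = #6E6E70.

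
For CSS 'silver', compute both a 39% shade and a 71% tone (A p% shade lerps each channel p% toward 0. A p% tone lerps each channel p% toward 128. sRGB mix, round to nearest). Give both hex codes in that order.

#757575, #939393

CSS silver is rgb(192, 192, 192).
39% shade:
  R: 192 − 74.88 = 117.12 → 117
  G: 192 + 0.39×(0−192) = 192 − 74.88 = 117.12 → 117
  B: 192 − 74.88 = 117.12 → 117
  → #757575
71% tone:
  R: 192 + 0.71×(128−192) = 192 − 45.44 = 146.56 → 147
  G: 192 + 0.71×(128−192) = 192 − 45.44 = 146.56 → 147
  B: 192 − 45.44 = 146.56 → 147
  → #939393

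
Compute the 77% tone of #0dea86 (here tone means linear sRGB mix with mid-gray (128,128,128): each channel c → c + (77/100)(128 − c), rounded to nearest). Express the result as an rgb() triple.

rgb(102, 152, 129)

#0dea86 is rgb(13, 234, 134).
Lerp each channel 77% toward 128:
  R: 13 + 88.55 = 101.55 → 102
  G: 234 + 0.77×(128−234) = 234 − 81.62 = 152.38 → 152
  B: 134 + 0.77×(128−134) = 134 − 4.62 = 129.38 → 129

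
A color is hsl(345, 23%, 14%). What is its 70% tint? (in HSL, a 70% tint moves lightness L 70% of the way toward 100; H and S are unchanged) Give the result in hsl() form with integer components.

hsl(345, 23%, 74%)

L moves 70% from 14 toward 100: 14 + 60.2 = 74.2 → 74.
H and S are unchanged.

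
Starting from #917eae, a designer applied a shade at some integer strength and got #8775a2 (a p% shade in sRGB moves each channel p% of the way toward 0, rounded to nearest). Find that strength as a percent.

7%

#917eae is rgb(145, 126, 174); #8775a2 is rgb(135, 117, 162).
On the B channel (widest range): 162 ≈ 174 + (p/100)(0 − 174), so p ≈ 100×(162 − 174)/(0 − 174) = -1200/-174 = 6.90.
p = 7 reproduces all three channels after rounding.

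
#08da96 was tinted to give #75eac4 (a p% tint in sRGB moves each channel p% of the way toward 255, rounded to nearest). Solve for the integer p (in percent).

44%

#08da96 is rgb(8, 218, 150); #75eac4 is rgb(117, 234, 196).
On the R channel (widest range): 117 ≈ 8 + (p/100)(255 − 8), so p ≈ 100×(117 − 8)/(255 − 8) = 10900/247 = 44.13.
p = 44 reproduces all three channels after rounding.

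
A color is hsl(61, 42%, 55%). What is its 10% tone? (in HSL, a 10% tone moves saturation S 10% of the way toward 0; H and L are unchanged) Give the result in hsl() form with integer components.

hsl(61, 38%, 55%)

S moves 10% from 42 toward 0: 42 − 4.2 = 37.8 → 38.
H and L are unchanged.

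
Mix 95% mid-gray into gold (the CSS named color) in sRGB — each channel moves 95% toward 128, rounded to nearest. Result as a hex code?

#86847A

CSS gold is rgb(255, 215, 0).
Lerp each channel 95% toward 128:
  R: 255 + 0.95×(128−255) = 255 − 120.65 = 134.35 → 134
  G: 215 + 0.95×(128−215) = 215 − 82.65 = 132.35 → 132
  B: 0 + 0.95×(128−0) = 0 + 121.6 = 121.6 → 122
rgb(134, 132, 122) = #86847A.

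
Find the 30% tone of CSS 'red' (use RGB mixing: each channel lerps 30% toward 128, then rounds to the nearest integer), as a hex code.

CSS red is rgb(255, 0, 0).
Per channel, c → c + 0.3(128 − c):
  R: 255 + 0.3×(128−255) = 255 − 38.1 = 216.9 → 217
  G: 0 + 0.3×(128−0) = 0 + 38.4 = 38.4 → 38
  B: 0 + 38.4 = 38.4 → 38
rgb(217, 38, 38) = #d92626.

#d92626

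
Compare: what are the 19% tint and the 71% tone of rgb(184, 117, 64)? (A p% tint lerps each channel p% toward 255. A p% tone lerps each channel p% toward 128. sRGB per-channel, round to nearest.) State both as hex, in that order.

#C58F64, #907D6D

19% tint:
  R: 184 + 13.49 = 197.49 → 197
  G: 117 + 0.19×(255−117) = 117 + 26.22 = 143.22 → 143
  B: 64 + 36.29 = 100.29 → 100
  → #C58F64
71% tone:
  R: 184 + 0.71×(128−184) = 184 − 39.76 = 144.24 → 144
  G: 117 + 7.81 = 124.81 → 125
  B: 64 + 0.71×(128−64) = 64 + 45.44 = 109.44 → 109
  → #907D6D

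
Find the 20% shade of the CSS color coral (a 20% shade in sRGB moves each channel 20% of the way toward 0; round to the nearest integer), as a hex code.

CSS coral is rgb(255, 127, 80).
Per channel, c → c + 0.2(0 − c):
  R: 255 − 51 = 204 → 204
  G: 127 + 0.2×(0−127) = 127 − 25.4 = 101.6 → 102
  B: 80 − 16 = 64 → 64
rgb(204, 102, 64) = #cc6640.

#cc6640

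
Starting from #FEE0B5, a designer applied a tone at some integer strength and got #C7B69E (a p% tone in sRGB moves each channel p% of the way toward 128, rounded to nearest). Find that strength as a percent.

#FEE0B5 is rgb(254, 224, 181); #C7B69E is rgb(199, 182, 158).
On the R channel (widest range): 199 ≈ 254 + (p/100)(128 − 254), so p ≈ 100×(199 − 254)/(128 − 254) = -5500/-126 = 43.65.
p = 44 reproduces all three channels after rounding.

44%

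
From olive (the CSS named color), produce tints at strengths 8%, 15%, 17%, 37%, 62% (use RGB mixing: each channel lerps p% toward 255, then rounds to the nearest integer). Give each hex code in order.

CSS olive is rgb(128, 128, 0).
8%: (128 + 10.16 = 138.16→138, 128 + 10.16 = 138.16→138, 0 + 20.4 = 20.4→20) → #8A8A14
15%: (128 + 19.05 = 147.05→147, 128 + 19.05 = 147.05→147, 0 + 38.25 = 38.25→38) → #939326
17%: (128 + 21.59 = 149.59→150, 128 + 21.59 = 149.59→150, 0 + 43.35 = 43.35→43) → #96962B
37%: (128 + 46.99 = 174.99→175, 128 + 46.99 = 174.99→175, 0 + 94.35 = 94.35→94) → #AFAF5E
62%: (128 + 78.74 = 206.74→207, 128 + 78.74 = 206.74→207, 0 + 158.1 = 158.1→158) → #CFCF9E

#8A8A14, #939326, #96962B, #AFAF5E, #CFCF9E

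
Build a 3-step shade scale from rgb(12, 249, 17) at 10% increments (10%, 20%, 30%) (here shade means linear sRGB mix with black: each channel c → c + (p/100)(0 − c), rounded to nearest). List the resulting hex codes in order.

#0BE00F, #0AC70E, #08AE0C

10%: (12 − 1.2 = 10.8→11, 249 − 24.9 = 224.1→224, 17 − 1.7 = 15.3→15) → #0BE00F
20%: (12 − 2.4 = 9.6→10, 249 − 49.8 = 199.2→199, 17 − 3.4 = 13.6→14) → #0AC70E
30%: (12 − 3.6 = 8.4→8, 249 − 74.7 = 174.3→174, 17 − 5.1 = 11.9→12) → #08AE0C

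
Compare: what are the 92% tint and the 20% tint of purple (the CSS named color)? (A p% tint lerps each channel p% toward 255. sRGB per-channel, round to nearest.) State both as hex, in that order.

#f5ebf5, #993399

CSS purple is rgb(128, 0, 128).
92% tint:
  R: 128 + 0.92×(255−128) = 128 + 116.84 = 244.84 → 245
  G: 0 + 234.6 = 234.6 → 235
  B: 128 + 116.84 = 244.84 → 245
  → #f5ebf5
20% tint:
  R: 128 + 25.4 = 153.4 → 153
  G: 0 + 51 = 51 → 51
  B: 128 + 25.4 = 153.4 → 153
  → #993399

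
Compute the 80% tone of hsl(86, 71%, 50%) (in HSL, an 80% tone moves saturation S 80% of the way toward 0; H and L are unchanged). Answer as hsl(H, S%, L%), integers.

hsl(86, 14%, 50%)

S moves 80% from 71 toward 0: 71 − 56.8 = 14.2 → 14.
H and L are unchanged.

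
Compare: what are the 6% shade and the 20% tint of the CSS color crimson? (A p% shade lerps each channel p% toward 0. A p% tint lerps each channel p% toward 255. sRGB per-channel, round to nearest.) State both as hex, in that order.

CSS crimson is rgb(220, 20, 60).
6% shade:
  R: 220 + 0.06×(0−220) = 220 − 13.2 = 206.8 → 207
  G: 20 + 0.06×(0−20) = 20 − 1.2 = 18.8 → 19
  B: 60 + 0.06×(0−60) = 60 − 3.6 = 56.4 → 56
  → #CF1338
20% tint:
  R: 220 + 0.2×(255−220) = 220 + 7 = 227 → 227
  G: 20 + 0.2×(255−20) = 20 + 47 = 67 → 67
  B: 60 + 39 = 99 → 99
  → #E34363

#CF1338, #E34363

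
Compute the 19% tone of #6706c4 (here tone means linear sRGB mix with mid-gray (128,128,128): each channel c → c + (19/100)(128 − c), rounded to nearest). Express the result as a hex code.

#6c1db7

#6706c4 is rgb(103, 6, 196).
A 19% tone moves each channel 19% toward 128:
  R: 103 + 0.19×(128−103) = 103 + 4.75 = 107.75 → 108
  G: 6 + 0.19×(128−6) = 6 + 23.18 = 29.18 → 29
  B: 196 + 0.19×(128−196) = 196 − 12.92 = 183.08 → 183
rgb(108, 29, 183) = #6c1db7.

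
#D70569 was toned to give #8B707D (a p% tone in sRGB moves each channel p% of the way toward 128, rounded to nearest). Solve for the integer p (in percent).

#D70569 is rgb(215, 5, 105); #8B707D is rgb(139, 112, 125).
On the G channel (widest range): 112 ≈ 5 + (p/100)(128 − 5), so p ≈ 100×(112 − 5)/(128 − 5) = 10700/123 = 86.99.
p = 87 reproduces all three channels after rounding.

87%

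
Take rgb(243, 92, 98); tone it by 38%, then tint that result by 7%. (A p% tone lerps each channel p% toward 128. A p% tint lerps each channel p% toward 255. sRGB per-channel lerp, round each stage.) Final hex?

Per channel, c → c + 0.38(128 − c):
  R: 243 − 43.7 = 199.3 → 199
  G: 92 + 0.38×(128−92) = 92 + 13.68 = 105.68 → 106
  B: 98 + 0.38×(128−98) = 98 + 11.4 = 109.4 → 109
After the tone: rgb(199, 106, 109) = #c76a6d.
Per channel, c → c + 0.07(255 − c):
  R: 199 + 0.07×(255−199) = 199 + 3.92 = 202.92 → 203
  G: 106 + 10.43 = 116.43 → 116
  B: 109 + 10.22 = 119.22 → 119
rgb(203, 116, 119) = #cb7477.

#cb7477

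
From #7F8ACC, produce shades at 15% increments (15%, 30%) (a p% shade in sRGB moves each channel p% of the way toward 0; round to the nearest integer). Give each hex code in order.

#7F8ACC is rgb(127, 138, 204).
15%: (127 − 19.05 = 107.95→108, 138 − 20.7 = 117.3→117, 204 − 30.6 = 173.4→173) → #6C75AD
30%: (127 − 38.1 = 88.9→89, 138 − 41.4 = 96.6→97, 204 − 61.2 = 142.8→143) → #59618F

#6C75AD, #59618F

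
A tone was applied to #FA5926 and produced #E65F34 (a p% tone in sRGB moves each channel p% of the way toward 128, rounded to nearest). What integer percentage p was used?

16%

#FA5926 is rgb(250, 89, 38); #E65F34 is rgb(230, 95, 52).
On the R channel (widest range): 230 ≈ 250 + (p/100)(128 − 250), so p ≈ 100×(230 − 250)/(128 − 250) = -2000/-122 = 16.39.
p = 16 reproduces all three channels after rounding.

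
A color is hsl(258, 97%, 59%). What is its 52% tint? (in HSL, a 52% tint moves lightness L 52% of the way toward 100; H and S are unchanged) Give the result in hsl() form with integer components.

L moves 52% from 59 toward 100: 59 + 21.32 = 80.32 → 80.
H and S are unchanged.

hsl(258, 97%, 80%)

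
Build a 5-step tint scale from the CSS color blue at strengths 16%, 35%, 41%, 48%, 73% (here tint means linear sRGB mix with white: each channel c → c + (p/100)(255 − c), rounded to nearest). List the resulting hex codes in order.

CSS blue is rgb(0, 0, 255).
16%: (0 + 40.8 = 40.8→41, 0 + 40.8 = 40.8→41, 255→255) → #2929FF
35%: (0 + 89.25 = 89.25→89, 0 + 89.25 = 89.25→89, 255→255) → #5959FF
41%: (0 + 104.55 = 104.55→105, 0 + 104.55 = 104.55→105, 255→255) → #6969FF
48%: (0 + 122.4 = 122.4→122, 0 + 122.4 = 122.4→122, 255→255) → #7A7AFF
73%: (0 + 186.15 = 186.15→186, 0 + 186.15 = 186.15→186, 255→255) → #BABAFF

#2929FF, #5959FF, #6969FF, #7A7AFF, #BABAFF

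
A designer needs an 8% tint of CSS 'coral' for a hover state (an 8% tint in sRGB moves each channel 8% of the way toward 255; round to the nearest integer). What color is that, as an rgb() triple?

rgb(255, 137, 94)

CSS coral is rgb(255, 127, 80).
Per channel, c → c + 0.08(255 − c):
  R: 255 + 0 = 255 → 255
  G: 127 + 0.08×(255−127) = 127 + 10.24 = 137.24 → 137
  B: 80 + 14 = 94 → 94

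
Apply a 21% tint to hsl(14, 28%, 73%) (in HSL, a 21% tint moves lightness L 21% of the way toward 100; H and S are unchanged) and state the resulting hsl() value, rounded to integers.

L moves 21% from 73 toward 100: 73 + 5.67 = 78.67 → 79.
H and S are unchanged.

hsl(14, 28%, 79%)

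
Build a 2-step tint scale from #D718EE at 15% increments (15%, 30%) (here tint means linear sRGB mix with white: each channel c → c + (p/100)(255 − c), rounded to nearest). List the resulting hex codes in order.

#D718EE is rgb(215, 24, 238).
15%: (215 + 6 = 221→221, 24 + 34.65 = 58.65→59, 238 + 2.55 = 240.55→241) → #DD3BF1
30%: (215 + 12 = 227→227, 24 + 69.3 = 93.3→93, 238 + 5.1 = 243.1→243) → #E35DF3

#DD3BF1, #E35DF3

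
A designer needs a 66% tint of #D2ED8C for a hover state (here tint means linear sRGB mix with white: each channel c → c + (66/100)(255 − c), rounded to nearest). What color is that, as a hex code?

#F0F9D8

#D2ED8C is rgb(210, 237, 140).
Lerp each channel 66% toward 255:
  R: 210 + 29.7 = 239.7 → 240
  G: 237 + 11.88 = 248.88 → 249
  B: 140 + 0.66×(255−140) = 140 + 75.9 = 215.9 → 216
rgb(240, 249, 216) = #F0F9D8.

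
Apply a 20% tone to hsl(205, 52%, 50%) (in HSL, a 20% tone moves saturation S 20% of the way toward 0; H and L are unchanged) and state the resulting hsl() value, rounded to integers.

S moves 20% from 52 toward 0: 52 − 10.4 = 41.6 → 42.
H and L are unchanged.

hsl(205, 42%, 50%)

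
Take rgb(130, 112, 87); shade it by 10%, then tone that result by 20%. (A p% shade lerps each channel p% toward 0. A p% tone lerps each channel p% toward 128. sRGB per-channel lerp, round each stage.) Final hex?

Lerp each channel 10% toward 0:
  R: 130 + 0.1×(0−130) = 130 − 13 = 117 → 117
  G: 112 + 0.1×(0−112) = 112 − 11.2 = 100.8 → 101
  B: 87 + 0.1×(0−87) = 87 − 8.7 = 78.3 → 78
After the shade: rgb(117, 101, 78) = #75654e.
Lerp each channel 20% toward 128:
  R: 117 + 0.2×(128−117) = 117 + 2.2 = 119.2 → 119
  G: 101 + 0.2×(128−101) = 101 + 5.4 = 106.4 → 106
  B: 78 + 0.2×(128−78) = 78 + 10 = 88 → 88
rgb(119, 106, 88) = #776a58.

#776a58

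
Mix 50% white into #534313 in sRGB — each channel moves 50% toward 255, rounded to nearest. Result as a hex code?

#534313 is rgb(83, 67, 19).
Per channel, c → c + 0.5(255 − c):
  R: 83 + 86 = 169 → 169
  G: 67 + 0.5×(255−67) = 67 + 94 = 161 → 161
  B: 19 + 0.5×(255−19) = 19 + 118 = 137 → 137
rgb(169, 161, 137) = #A9A189.

#A9A189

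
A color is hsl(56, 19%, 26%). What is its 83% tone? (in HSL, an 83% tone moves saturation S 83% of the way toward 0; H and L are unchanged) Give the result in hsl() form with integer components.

S moves 83% from 19 toward 0: 19 − 15.77 = 3.23 → 3.
H and L are unchanged.

hsl(56, 3%, 26%)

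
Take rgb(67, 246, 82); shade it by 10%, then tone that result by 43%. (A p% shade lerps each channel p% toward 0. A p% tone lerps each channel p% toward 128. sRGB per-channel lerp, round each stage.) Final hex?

Lerp each channel 10% toward 0:
  R: 67 + 0.1×(0−67) = 67 − 6.7 = 60.3 → 60
  G: 246 + 0.1×(0−246) = 246 − 24.6 = 221.4 → 221
  B: 82 + 0.1×(0−82) = 82 − 8.2 = 73.8 → 74
After the shade: rgb(60, 221, 74) = #3CDD4A.
Per channel, c → c + 0.43(128 − c):
  R: 60 + 29.24 = 89.24 → 89
  G: 221 + 0.43×(128−221) = 221 − 39.99 = 181.01 → 181
  B: 74 + 0.43×(128−74) = 74 + 23.22 = 97.22 → 97
rgb(89, 181, 97) = #59B561.

#59B561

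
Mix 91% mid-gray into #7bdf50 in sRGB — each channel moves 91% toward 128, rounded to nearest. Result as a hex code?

#7bdf50 is rgb(123, 223, 80).
A 91% tone moves each channel 91% toward 128:
  R: 123 + 0.91×(128−123) = 123 + 4.55 = 127.55 → 128
  G: 223 − 86.45 = 136.55 → 137
  B: 80 + 43.68 = 123.68 → 124
rgb(128, 137, 124) = #80897c.

#80897c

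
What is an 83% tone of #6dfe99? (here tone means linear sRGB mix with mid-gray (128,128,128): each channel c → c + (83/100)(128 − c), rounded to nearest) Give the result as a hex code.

#7d9584

#6dfe99 is rgb(109, 254, 153).
Lerp each channel 83% toward 128:
  R: 109 + 0.83×(128−109) = 109 + 15.77 = 124.77 → 125
  G: 254 + 0.83×(128−254) = 254 − 104.58 = 149.42 → 149
  B: 153 − 20.75 = 132.25 → 132
rgb(125, 149, 132) = #7d9584.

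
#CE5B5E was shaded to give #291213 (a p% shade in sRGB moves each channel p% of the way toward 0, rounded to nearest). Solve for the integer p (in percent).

80%

#CE5B5E is rgb(206, 91, 94); #291213 is rgb(41, 18, 19).
On the R channel (widest range): 41 ≈ 206 + (p/100)(0 − 206), so p ≈ 100×(41 − 206)/(0 − 206) = -16500/-206 = 80.10.
p = 80 reproduces all three channels after rounding.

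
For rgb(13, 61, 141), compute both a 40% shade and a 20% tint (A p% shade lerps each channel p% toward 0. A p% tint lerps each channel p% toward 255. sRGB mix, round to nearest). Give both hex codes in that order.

#082555, #3d64a4

40% shade:
  R: 13 − 5.2 = 7.8 → 8
  G: 61 − 24.4 = 36.6 → 37
  B: 141 + 0.4×(0−141) = 141 − 56.4 = 84.6 → 85
  → #082555
20% tint:
  R: 13 + 48.4 = 61.4 → 61
  G: 61 + 0.2×(255−61) = 61 + 38.8 = 99.8 → 100
  B: 141 + 22.8 = 163.8 → 164
  → #3d64a4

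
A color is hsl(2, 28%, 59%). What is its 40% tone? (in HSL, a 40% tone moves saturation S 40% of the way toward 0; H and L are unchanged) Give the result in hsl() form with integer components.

hsl(2, 17%, 59%)

S moves 40% from 28 toward 0: 28 − 11.2 = 16.8 → 17.
H and L are unchanged.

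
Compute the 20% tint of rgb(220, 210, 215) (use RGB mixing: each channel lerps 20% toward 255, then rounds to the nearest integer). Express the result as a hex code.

#E3DBDF

A 20% tint moves each channel 20% toward 255:
  R: 220 + 7 = 227 → 227
  G: 210 + 0.2×(255−210) = 210 + 9 = 219 → 219
  B: 215 + 0.2×(255−215) = 215 + 8 = 223 → 223
rgb(227, 219, 223) = #E3DBDF.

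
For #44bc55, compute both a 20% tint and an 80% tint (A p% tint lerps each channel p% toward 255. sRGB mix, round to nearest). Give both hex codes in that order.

#44bc55 is rgb(68, 188, 85).
20% tint:
  R: 68 + 0.2×(255−68) = 68 + 37.4 = 105.4 → 105
  G: 188 + 0.2×(255−188) = 188 + 13.4 = 201.4 → 201
  B: 85 + 0.2×(255−85) = 85 + 34 = 119 → 119
  → #69c977
80% tint:
  R: 68 + 0.8×(255−68) = 68 + 149.6 = 217.6 → 218
  G: 188 + 0.8×(255−188) = 188 + 53.6 = 241.6 → 242
  B: 85 + 136 = 221 → 221
  → #daf2dd

#69c977, #daf2dd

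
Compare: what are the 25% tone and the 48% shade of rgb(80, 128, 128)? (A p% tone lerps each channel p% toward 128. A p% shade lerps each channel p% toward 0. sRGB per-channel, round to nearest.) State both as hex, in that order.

25% tone:
  R: 80 + 12 = 92 → 92
  G: 128 + 0.25×(128−128) = 128 + 0 = 128 → 128
  B: 128 + 0.25×(128−128) = 128 + 0 = 128 → 128
  → #5c8080
48% shade:
  R: 80 + 0.48×(0−80) = 80 − 38.4 = 41.6 → 42
  G: 128 + 0.48×(0−128) = 128 − 61.44 = 66.56 → 67
  B: 128 − 61.44 = 66.56 → 67
  → #2a4343

#5c8080, #2a4343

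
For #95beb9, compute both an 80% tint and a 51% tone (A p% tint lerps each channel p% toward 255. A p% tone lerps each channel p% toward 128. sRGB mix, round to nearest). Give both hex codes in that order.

#eaf2f1, #8a9e9c

#95beb9 is rgb(149, 190, 185).
80% tint:
  R: 149 + 84.8 = 233.8 → 234
  G: 190 + 0.8×(255−190) = 190 + 52 = 242 → 242
  B: 185 + 0.8×(255−185) = 185 + 56 = 241 → 241
  → #eaf2f1
51% tone:
  R: 149 + 0.51×(128−149) = 149 − 10.71 = 138.29 → 138
  G: 190 − 31.62 = 158.38 → 158
  B: 185 − 29.07 = 155.93 → 156
  → #8a9e9c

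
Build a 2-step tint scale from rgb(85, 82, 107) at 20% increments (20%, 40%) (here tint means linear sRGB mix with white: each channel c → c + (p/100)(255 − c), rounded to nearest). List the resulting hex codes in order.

#777589, #9997A6

20%: (85 + 34 = 119→119, 82 + 34.6 = 116.6→117, 107 + 29.6 = 136.6→137) → #777589
40%: (85 + 68 = 153→153, 82 + 69.2 = 151.2→151, 107 + 59.2 = 166.2→166) → #9997A6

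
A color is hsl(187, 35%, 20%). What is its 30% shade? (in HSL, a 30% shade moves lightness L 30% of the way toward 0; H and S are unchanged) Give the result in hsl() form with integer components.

hsl(187, 35%, 14%)

L moves 30% from 20 toward 0: 20 − 6 = 14 → 14.
H and S are unchanged.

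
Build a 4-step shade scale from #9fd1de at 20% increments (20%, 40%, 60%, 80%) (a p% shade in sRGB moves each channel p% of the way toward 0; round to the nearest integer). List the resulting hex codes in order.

#7fa7b2, #5f7d85, #405459, #202a2c

#9fd1de is rgb(159, 209, 222).
20%: (159 − 31.8 = 127.2→127, 209 − 41.8 = 167.2→167, 222 − 44.4 = 177.6→178) → #7fa7b2
40%: (159 − 63.6 = 95.4→95, 209 − 83.6 = 125.4→125, 222 − 88.8 = 133.2→133) → #5f7d85
60%: (159 − 95.4 = 63.6→64, 209 − 125.4 = 83.6→84, 222 − 133.2 = 88.8→89) → #405459
80%: (159 − 127.2 = 31.8→32, 209 − 167.2 = 41.8→42, 222 − 177.6 = 44.4→44) → #202a2c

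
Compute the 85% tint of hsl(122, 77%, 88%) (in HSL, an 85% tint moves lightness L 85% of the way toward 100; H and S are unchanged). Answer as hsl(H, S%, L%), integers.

hsl(122, 77%, 98%)

L moves 85% from 88 toward 100: 88 + 10.2 = 98.2 → 98.
H and S are unchanged.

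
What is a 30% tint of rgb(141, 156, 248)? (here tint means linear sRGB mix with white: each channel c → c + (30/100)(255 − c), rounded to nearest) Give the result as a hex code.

#AFBAFA

Lerp each channel 30% toward 255:
  R: 141 + 34.2 = 175.2 → 175
  G: 156 + 0.3×(255−156) = 156 + 29.7 = 185.7 → 186
  B: 248 + 2.1 = 250.1 → 250
rgb(175, 186, 250) = #AFBAFA.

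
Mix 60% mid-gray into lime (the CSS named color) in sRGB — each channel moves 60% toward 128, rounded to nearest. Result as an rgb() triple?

CSS lime is rgb(0, 255, 0).
A 60% tone moves each channel 60% toward 128:
  R: 0 + 76.8 = 76.8 → 77
  G: 255 − 76.2 = 178.8 → 179
  B: 0 + 0.6×(128−0) = 0 + 76.8 = 76.8 → 77

rgb(77, 179, 77)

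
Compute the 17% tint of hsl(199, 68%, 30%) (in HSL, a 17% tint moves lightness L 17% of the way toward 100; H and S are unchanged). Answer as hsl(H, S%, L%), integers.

L moves 17% from 30 toward 100: 30 + 11.9 = 41.9 → 42.
H and S are unchanged.

hsl(199, 68%, 42%)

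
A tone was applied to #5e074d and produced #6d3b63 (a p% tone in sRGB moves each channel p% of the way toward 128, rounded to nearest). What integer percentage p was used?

43%

#5e074d is rgb(94, 7, 77); #6d3b63 is rgb(109, 59, 99).
On the G channel (widest range): 59 ≈ 7 + (p/100)(128 − 7), so p ≈ 100×(59 − 7)/(128 − 7) = 5200/121 = 42.98.
p = 43 reproduces all three channels after rounding.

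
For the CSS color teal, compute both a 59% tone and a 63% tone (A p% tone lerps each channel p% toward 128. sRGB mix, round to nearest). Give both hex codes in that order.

CSS teal is rgb(0, 128, 128).
59% tone:
  R: 0 + 0.59×(128−0) = 0 + 75.52 = 75.52 → 76
  G: 128 + 0.59×(128−128) = 128 + 0 = 128 → 128
  B: 128 + 0.59×(128−128) = 128 + 0 = 128 → 128
  → #4C8080
63% tone:
  R: 0 + 80.64 = 80.64 → 81
  G: 128 + 0.63×(128−128) = 128 + 0 = 128 → 128
  B: 128 + 0 = 128 → 128
  → #518080

#4C8080, #518080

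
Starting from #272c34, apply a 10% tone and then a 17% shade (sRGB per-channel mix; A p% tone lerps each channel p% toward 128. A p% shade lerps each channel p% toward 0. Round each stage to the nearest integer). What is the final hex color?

#272c34 is rgb(39, 44, 52).
A 10% tone moves each channel 10% toward 128:
  R: 39 + 0.1×(128−39) = 39 + 8.9 = 47.9 → 48
  G: 44 + 0.1×(128−44) = 44 + 8.4 = 52.4 → 52
  B: 52 + 7.6 = 59.6 → 60
After the tone: rgb(48, 52, 60) = #30343c.
Per channel, c → c + 0.17(0 − c):
  R: 48 + 0.17×(0−48) = 48 − 8.16 = 39.84 → 40
  G: 52 − 8.84 = 43.16 → 43
  B: 60 + 0.17×(0−60) = 60 − 10.2 = 49.8 → 50
rgb(40, 43, 50) = #282b32.

#282b32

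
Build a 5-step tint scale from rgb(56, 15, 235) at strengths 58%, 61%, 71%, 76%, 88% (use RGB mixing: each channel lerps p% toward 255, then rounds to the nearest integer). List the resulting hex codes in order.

#AB9AF7, #B1A1F7, #C5B9F9, #CFC5FA, #E7E2FD

58%: (56 + 115.42 = 171.42→171, 15 + 139.2 = 154.2→154, 235 + 11.6 = 246.6→247) → #AB9AF7
61%: (56 + 121.39 = 177.39→177, 15 + 146.4 = 161.4→161, 235 + 12.2 = 247.2→247) → #B1A1F7
71%: (56 + 141.29 = 197.29→197, 15 + 170.4 = 185.4→185, 235 + 14.2 = 249.2→249) → #C5B9F9
76%: (56 + 151.24 = 207.24→207, 15 + 182.4 = 197.4→197, 235 + 15.2 = 250.2→250) → #CFC5FA
88%: (56 + 175.12 = 231.12→231, 15 + 211.2 = 226.2→226, 235 + 17.6 = 252.6→253) → #E7E2FD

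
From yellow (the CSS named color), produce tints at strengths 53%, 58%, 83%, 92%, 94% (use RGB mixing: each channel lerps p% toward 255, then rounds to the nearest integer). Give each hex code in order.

CSS yellow is rgb(255, 255, 0).
53%: (255→255, 255→255, 0 + 135.15 = 135.15→135) → #FFFF87
58%: (255→255, 255→255, 0 + 147.9 = 147.9→148) → #FFFF94
83%: (255→255, 255→255, 0 + 211.65 = 211.65→212) → #FFFFD4
92%: (255→255, 255→255, 0 + 234.6 = 234.6→235) → #FFFFEB
94%: (255→255, 255→255, 0 + 239.7 = 239.7→240) → #FFFFF0

#FFFF87, #FFFF94, #FFFFD4, #FFFFEB, #FFFFF0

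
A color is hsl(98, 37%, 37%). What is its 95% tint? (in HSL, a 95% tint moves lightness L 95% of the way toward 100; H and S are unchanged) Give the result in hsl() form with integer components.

hsl(98, 37%, 97%)

L moves 95% from 37 toward 100: 37 + 59.85 = 96.85 → 97.
H and S are unchanged.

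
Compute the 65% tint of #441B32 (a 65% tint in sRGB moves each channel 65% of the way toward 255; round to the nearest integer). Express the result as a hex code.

#441B32 is rgb(68, 27, 50).
Lerp each channel 65% toward 255:
  R: 68 + 0.65×(255−68) = 68 + 121.55 = 189.55 → 190
  G: 27 + 0.65×(255−27) = 27 + 148.2 = 175.2 → 175
  B: 50 + 0.65×(255−50) = 50 + 133.25 = 183.25 → 183
rgb(190, 175, 183) = #BEAFB7.

#BEAFB7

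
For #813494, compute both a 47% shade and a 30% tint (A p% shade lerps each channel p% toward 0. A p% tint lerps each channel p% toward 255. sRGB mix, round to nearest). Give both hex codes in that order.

#441C4E, #A771B4

#813494 is rgb(129, 52, 148).
47% shade:
  R: 129 − 60.63 = 68.37 → 68
  G: 52 + 0.47×(0−52) = 52 − 24.44 = 27.56 → 28
  B: 148 − 69.56 = 78.44 → 78
  → #441C4E
30% tint:
  R: 129 + 0.3×(255−129) = 129 + 37.8 = 166.8 → 167
  G: 52 + 0.3×(255−52) = 52 + 60.9 = 112.9 → 113
  B: 148 + 0.3×(255−148) = 148 + 32.1 = 180.1 → 180
  → #A771B4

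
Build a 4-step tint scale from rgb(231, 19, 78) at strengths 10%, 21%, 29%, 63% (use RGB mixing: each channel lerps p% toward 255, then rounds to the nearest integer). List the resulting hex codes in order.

10%: (231 + 2.4 = 233.4→233, 19 + 23.6 = 42.6→43, 78 + 17.7 = 95.7→96) → #E92B60
21%: (231 + 5.04 = 236.04→236, 19 + 49.56 = 68.56→69, 78 + 37.17 = 115.17→115) → #EC4573
29%: (231 + 6.96 = 237.96→238, 19 + 68.44 = 87.44→87, 78 + 51.33 = 129.33→129) → #EE5781
63%: (231 + 15.12 = 246.12→246, 19 + 148.68 = 167.68→168, 78 + 111.51 = 189.51→190) → #F6A8BE

#E92B60, #EC4573, #EE5781, #F6A8BE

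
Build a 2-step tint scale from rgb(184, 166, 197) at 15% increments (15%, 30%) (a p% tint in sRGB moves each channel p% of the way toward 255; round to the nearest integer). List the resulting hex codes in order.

#c3b3ce, #cdc1d6

15%: (184 + 10.65 = 194.65→195, 166 + 13.35 = 179.35→179, 197 + 8.7 = 205.7→206) → #c3b3ce
30%: (184 + 21.3 = 205.3→205, 166 + 26.7 = 192.7→193, 197 + 17.4 = 214.4→214) → #cdc1d6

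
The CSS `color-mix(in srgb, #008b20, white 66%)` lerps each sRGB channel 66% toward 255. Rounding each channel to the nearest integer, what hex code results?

#008b20 is rgb(0, 139, 32).
Lerp each channel 66% toward 255:
  R: 0 + 168.3 = 168.3 → 168
  G: 139 + 0.66×(255−139) = 139 + 76.56 = 215.56 → 216
  B: 32 + 0.66×(255−32) = 32 + 147.18 = 179.18 → 179
rgb(168, 216, 179) = #a8d8b3.

#a8d8b3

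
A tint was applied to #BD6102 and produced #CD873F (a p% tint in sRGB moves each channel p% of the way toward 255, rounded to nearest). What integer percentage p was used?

#BD6102 is rgb(189, 97, 2); #CD873F is rgb(205, 135, 63).
On the B channel (widest range): 63 ≈ 2 + (p/100)(255 − 2), so p ≈ 100×(63 − 2)/(255 − 2) = 6100/253 = 24.11.
p = 24 reproduces all three channels after rounding.

24%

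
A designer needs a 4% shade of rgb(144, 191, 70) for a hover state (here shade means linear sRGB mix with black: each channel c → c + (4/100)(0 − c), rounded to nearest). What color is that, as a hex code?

A 4% shade moves each channel 4% toward 0:
  R: 144 + 0.04×(0−144) = 144 − 5.76 = 138.24 → 138
  G: 191 + 0.04×(0−191) = 191 − 7.64 = 183.36 → 183
  B: 70 + 0.04×(0−70) = 70 − 2.8 = 67.2 → 67
rgb(138, 183, 67) = #8ab743.

#8ab743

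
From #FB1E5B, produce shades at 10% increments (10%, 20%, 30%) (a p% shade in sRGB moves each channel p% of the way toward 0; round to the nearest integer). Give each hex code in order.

#E21B52, #C91849, #B01540

#FB1E5B is rgb(251, 30, 91).
10%: (251 − 25.1 = 225.9→226, 30 − 3 = 27→27, 91 − 9.1 = 81.9→82) → #E21B52
20%: (251 − 50.2 = 200.8→201, 30 − 6 = 24→24, 91 − 18.2 = 72.8→73) → #C91849
30%: (251 − 75.3 = 175.7→176, 30 − 9 = 21→21, 91 − 27.3 = 63.7→64) → #B01540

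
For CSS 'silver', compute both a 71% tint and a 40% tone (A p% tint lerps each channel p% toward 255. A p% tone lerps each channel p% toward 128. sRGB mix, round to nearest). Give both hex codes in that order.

#EDEDED, #A6A6A6

CSS silver is rgb(192, 192, 192).
71% tint:
  R: 192 + 44.73 = 236.73 → 237
  G: 192 + 44.73 = 236.73 → 237
  B: 192 + 44.73 = 236.73 → 237
  → #EDEDED
40% tone:
  R: 192 + 0.4×(128−192) = 192 − 25.6 = 166.4 → 166
  G: 192 + 0.4×(128−192) = 192 − 25.6 = 166.4 → 166
  B: 192 + 0.4×(128−192) = 192 − 25.6 = 166.4 → 166
  → #A6A6A6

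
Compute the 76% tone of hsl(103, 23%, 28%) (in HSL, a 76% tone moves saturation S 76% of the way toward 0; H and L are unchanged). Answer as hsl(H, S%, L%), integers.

S moves 76% from 23 toward 0: 23 − 17.48 = 5.52 → 6.
H and L are unchanged.

hsl(103, 6%, 28%)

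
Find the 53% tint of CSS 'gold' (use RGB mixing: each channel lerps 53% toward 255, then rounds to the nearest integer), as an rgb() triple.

CSS gold is rgb(255, 215, 0).
Lerp each channel 53% toward 255:
  R: 255 + 0 = 255 → 255
  G: 215 + 0.53×(255−215) = 215 + 21.2 = 236.2 → 236
  B: 0 + 135.15 = 135.15 → 135

rgb(255, 236, 135)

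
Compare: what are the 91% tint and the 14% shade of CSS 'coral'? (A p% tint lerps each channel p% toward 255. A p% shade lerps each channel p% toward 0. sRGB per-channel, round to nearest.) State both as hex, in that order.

CSS coral is rgb(255, 127, 80).
91% tint:
  R: 255 + 0 = 255 → 255
  G: 127 + 116.48 = 243.48 → 243
  B: 80 + 159.25 = 239.25 → 239
  → #FFF3EF
14% shade:
  R: 255 + 0.14×(0−255) = 255 − 35.7 = 219.3 → 219
  G: 127 + 0.14×(0−127) = 127 − 17.78 = 109.22 → 109
  B: 80 + 0.14×(0−80) = 80 − 11.2 = 68.8 → 69
  → #DB6D45

#FFF3EF, #DB6D45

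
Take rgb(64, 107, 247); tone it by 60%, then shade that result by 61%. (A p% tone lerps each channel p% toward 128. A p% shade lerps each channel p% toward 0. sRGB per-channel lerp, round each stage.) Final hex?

#282f45

Lerp each channel 60% toward 128:
  R: 64 + 38.4 = 102.4 → 102
  G: 107 + 0.6×(128−107) = 107 + 12.6 = 119.6 → 120
  B: 247 − 71.4 = 175.6 → 176
After the tone: rgb(102, 120, 176) = #6678b0.
Per channel, c → c + 0.61(0 − c):
  R: 102 − 62.22 = 39.78 → 40
  G: 120 + 0.61×(0−120) = 120 − 73.2 = 46.8 → 47
  B: 176 + 0.61×(0−176) = 176 − 107.36 = 68.64 → 69
rgb(40, 47, 69) = #282f45.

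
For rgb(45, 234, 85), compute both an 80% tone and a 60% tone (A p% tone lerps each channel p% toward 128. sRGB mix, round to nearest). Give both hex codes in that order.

80% tone:
  R: 45 + 0.8×(128−45) = 45 + 66.4 = 111.4 → 111
  G: 234 − 84.8 = 149.2 → 149
  B: 85 + 0.8×(128−85) = 85 + 34.4 = 119.4 → 119
  → #6F9577
60% tone:
  R: 45 + 0.6×(128−45) = 45 + 49.8 = 94.8 → 95
  G: 234 + 0.6×(128−234) = 234 − 63.6 = 170.4 → 170
  B: 85 + 0.6×(128−85) = 85 + 25.8 = 110.8 → 111
  → #5FAA6F

#6F9577, #5FAA6F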